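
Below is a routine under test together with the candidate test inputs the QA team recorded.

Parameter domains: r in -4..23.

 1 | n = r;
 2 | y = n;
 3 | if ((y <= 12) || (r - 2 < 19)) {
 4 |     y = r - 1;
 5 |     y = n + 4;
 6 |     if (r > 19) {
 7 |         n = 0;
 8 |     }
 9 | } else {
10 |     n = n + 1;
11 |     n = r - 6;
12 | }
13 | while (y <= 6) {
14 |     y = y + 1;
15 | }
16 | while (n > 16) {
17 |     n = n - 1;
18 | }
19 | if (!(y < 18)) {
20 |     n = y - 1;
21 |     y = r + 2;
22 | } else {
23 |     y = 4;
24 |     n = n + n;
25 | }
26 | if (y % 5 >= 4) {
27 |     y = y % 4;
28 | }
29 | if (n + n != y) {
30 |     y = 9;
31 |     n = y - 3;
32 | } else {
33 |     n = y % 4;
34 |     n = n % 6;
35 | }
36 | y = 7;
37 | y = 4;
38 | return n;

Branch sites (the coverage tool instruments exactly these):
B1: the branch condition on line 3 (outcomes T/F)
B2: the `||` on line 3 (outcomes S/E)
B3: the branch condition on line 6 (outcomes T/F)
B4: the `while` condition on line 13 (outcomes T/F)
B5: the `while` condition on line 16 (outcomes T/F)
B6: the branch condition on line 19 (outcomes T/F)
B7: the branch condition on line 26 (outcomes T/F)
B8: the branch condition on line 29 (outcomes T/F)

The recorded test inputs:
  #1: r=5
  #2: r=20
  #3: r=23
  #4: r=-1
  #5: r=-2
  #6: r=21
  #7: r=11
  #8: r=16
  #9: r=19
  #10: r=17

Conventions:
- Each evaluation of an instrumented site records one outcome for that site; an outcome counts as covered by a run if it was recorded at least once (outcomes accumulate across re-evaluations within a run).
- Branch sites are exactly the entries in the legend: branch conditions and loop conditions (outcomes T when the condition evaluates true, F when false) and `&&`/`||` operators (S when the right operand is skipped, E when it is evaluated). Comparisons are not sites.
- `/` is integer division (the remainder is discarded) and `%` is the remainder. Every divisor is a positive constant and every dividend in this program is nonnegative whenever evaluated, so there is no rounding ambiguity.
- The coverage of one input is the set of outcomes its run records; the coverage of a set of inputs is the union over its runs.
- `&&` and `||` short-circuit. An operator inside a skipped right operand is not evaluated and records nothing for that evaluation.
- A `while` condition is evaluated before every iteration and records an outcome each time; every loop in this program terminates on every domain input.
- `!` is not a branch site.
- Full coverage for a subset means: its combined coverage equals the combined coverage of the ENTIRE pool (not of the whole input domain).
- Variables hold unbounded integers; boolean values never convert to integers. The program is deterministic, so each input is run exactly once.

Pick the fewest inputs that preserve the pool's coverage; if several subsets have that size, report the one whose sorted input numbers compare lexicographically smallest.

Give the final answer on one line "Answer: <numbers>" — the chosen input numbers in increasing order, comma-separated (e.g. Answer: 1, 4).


input #1, r=5: events B2->S, B1->T, B3->F, B4->F, B5->F, B6->F, B7->T, B8->T; outcomes B1=T, B2=S, B3=F, B4=F, B5=F, B6=F, B7=T, B8=T
input #2, r=20: events B2->E, B1->T, B3->T, B4->F, B5->F, B6->T, B7->F, B8->T; outcomes B1=T, B2=E, B3=T, B4=F, B5=F, B6=T, B7=F, B8=T
input #3, r=23: events B2->E, B1->F, B4->F, B5->T, B5->F, B6->T, B7->F, B8->T; outcomes B1=F, B2=E, B4=F, B5=T, B5=F, B6=T, B7=F, B8=T
input #4, r=-1: events B2->S, B1->T, B3->F, B4->T, B4->T, B4->T, B4->T, B4->F, B5->F, B6->F, B7->T, B8->T; outcomes B1=T, B2=S, B3=F, B4=T, B4=F, B5=F, B6=F, B7=T, B8=T
input #5, r=-2: events B2->S, B1->T, B3->F, B4->T, B4->T, B4->T, B4->T, B4->T, B4->F, B5->F, B6->F, B7->T, B8->T; outcomes B1=T, B2=S, B3=F, B4=T, B4=F, B5=F, B6=F, B7=T, B8=T
input #6, r=21: events B2->E, B1->F, B4->F, B5->F, B6->T, B7->F, B8->T; outcomes B1=F, B2=E, B4=F, B5=F, B6=T, B7=F, B8=T
input #7, r=11: events B2->S, B1->T, B3->F, B4->F, B5->F, B6->F, B7->T, B8->T; outcomes B1=T, B2=S, B3=F, B4=F, B5=F, B6=F, B7=T, B8=T
input #8, r=16: events B2->E, B1->T, B3->F, B4->F, B5->F, B6->T, B7->F, B8->T; outcomes B1=T, B2=E, B3=F, B4=F, B5=F, B6=T, B7=F, B8=T
input #9, r=19: events B2->E, B1->T, B3->F, B4->F, B5->T, B5->T, B5->T, B5->F, B6->T, B7->F, B8->T; outcomes B1=T, B2=E, B3=F, B4=F, B5=T, B5=F, B6=T, B7=F, B8=T
input #10, r=17: events B2->E, B1->T, B3->F, B4->F, B5->T, B5->F, B6->T, B7->T, B8->T; outcomes B1=T, B2=E, B3=F, B4=F, B5=T, B5=F, B6=T, B7=T, B8=T
the full pool covers 15 outcomes: B1=T, B1=F, B2=S, B2=E, B3=T, B3=F, B4=T, B4=F, B5=T, B5=F, B6=T, B6=F, B7=T, B7=F, B8=T
every size-1 subset falls short of the 15 outcomes (best: 9/15)
every size-2 subset falls short of the 15 outcomes (best: 14/15)
at size 3, {2, 3, 4} reaches all 15 outcomes; every lexicographically earlier size-3 subset fails
Answer: 2, 3, 4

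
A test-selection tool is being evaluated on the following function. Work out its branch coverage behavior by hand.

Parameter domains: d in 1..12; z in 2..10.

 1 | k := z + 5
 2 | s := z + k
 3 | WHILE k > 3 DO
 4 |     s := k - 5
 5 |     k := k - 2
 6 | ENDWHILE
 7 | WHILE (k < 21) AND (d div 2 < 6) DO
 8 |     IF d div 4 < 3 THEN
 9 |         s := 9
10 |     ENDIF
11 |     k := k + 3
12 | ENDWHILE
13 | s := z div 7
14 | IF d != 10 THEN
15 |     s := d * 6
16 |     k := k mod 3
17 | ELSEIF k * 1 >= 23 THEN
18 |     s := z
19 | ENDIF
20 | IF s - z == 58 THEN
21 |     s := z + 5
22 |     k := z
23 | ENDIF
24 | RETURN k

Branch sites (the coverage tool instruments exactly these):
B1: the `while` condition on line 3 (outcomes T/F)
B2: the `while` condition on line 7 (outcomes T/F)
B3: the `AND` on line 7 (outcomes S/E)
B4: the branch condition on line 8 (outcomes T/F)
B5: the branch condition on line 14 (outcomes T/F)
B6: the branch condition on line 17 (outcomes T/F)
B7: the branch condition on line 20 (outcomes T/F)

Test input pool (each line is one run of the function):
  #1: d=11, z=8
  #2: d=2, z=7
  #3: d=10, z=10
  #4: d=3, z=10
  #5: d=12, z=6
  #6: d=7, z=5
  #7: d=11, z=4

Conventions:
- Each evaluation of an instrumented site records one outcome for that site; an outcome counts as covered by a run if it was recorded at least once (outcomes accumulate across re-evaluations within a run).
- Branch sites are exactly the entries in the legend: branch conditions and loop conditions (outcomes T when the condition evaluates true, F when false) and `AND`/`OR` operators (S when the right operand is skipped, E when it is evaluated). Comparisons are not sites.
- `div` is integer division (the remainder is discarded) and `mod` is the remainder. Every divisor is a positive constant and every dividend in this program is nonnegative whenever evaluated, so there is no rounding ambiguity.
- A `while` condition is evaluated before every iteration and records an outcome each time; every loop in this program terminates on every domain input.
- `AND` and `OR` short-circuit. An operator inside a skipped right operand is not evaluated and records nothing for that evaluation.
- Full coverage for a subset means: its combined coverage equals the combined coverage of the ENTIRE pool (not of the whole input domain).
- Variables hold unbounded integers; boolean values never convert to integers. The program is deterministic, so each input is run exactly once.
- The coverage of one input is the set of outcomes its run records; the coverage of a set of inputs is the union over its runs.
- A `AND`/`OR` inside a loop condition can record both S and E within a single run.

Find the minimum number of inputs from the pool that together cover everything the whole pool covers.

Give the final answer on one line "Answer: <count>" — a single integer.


run #1 (d=11, z=8) records B1=T, B1=F, B2=T, B2=F, B3=S, B3=E, B4=T, B5=T, B7=T
run #2 (d=2, z=7) records B1=T, B1=F, B2=T, B2=F, B3=S, B3=E, B4=T, B5=T, B7=F
run #3 (d=10, z=10) records B1=T, B1=F, B2=T, B2=F, B3=S, B3=E, B4=T, B5=F, B6=F, B7=F
run #4 (d=3, z=10) records B1=T, B1=F, B2=T, B2=F, B3=S, B3=E, B4=T, B5=T, B7=F
run #5 (d=12, z=6) records B1=T, B1=F, B2=F, B3=E, B5=T, B7=F
run #6 (d=7, z=5) records B1=T, B1=F, B2=T, B2=F, B3=S, B3=E, B4=T, B5=T, B7=F
run #7 (d=11, z=4) records B1=T, B1=F, B2=T, B2=F, B3=S, B3=E, B4=T, B5=T, B7=F
the full pool covers 12 outcomes: B1=T, B1=F, B2=T, B2=F, B3=S, B3=E, B4=T, B5=T, B5=F, B6=F, B7=T, B7=F
size 1 is not enough: best union over all size-1 subsets is 10/12
size 2: inputs {1, 3} cover all 12 outcomes, and no lexicographically smaller subset of this size does
Answer: 2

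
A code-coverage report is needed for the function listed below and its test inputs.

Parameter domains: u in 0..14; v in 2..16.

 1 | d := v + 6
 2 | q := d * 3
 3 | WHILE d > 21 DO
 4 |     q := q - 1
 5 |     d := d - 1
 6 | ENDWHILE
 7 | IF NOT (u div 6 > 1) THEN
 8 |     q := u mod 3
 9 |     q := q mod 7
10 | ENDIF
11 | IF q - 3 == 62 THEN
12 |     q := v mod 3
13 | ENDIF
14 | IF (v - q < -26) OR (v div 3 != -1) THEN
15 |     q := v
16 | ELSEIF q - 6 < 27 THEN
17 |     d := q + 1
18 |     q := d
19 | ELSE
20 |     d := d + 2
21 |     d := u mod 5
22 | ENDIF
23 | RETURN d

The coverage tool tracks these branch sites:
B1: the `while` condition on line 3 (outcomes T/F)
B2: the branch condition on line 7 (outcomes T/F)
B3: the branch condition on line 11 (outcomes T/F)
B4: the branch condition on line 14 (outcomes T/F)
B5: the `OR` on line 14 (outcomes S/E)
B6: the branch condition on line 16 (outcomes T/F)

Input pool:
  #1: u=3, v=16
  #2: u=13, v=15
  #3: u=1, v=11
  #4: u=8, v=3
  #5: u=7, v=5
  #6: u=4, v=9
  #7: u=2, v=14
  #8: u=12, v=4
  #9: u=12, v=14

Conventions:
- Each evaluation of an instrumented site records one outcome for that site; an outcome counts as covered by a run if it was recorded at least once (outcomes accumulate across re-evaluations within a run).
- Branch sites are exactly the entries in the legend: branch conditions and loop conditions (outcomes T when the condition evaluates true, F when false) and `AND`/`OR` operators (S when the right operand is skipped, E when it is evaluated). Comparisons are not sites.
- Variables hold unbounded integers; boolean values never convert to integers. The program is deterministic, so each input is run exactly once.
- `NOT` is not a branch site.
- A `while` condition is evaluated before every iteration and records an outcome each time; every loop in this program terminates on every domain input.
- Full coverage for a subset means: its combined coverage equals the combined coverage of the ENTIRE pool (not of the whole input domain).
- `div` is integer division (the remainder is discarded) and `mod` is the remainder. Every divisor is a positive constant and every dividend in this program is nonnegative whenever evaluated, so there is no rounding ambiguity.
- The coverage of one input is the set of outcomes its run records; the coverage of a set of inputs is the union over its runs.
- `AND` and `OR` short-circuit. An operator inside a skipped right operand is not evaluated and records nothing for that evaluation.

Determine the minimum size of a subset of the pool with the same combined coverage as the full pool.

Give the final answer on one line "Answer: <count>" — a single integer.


input #1 (u=3, v=16): covers B1=T, B1=F, B2=T, B3=F, B4=T, B5=E
input #2 (u=13, v=15): covers B1=F, B2=F, B3=F, B4=T, B5=S
input #3 (u=1, v=11): covers B1=F, B2=T, B3=F, B4=T, B5=E
input #4 (u=8, v=3): covers B1=F, B2=T, B3=F, B4=T, B5=E
input #5 (u=7, v=5): covers B1=F, B2=T, B3=F, B4=T, B5=E
input #6 (u=4, v=9): covers B1=F, B2=T, B3=F, B4=T, B5=E
input #7 (u=2, v=14): covers B1=F, B2=T, B3=F, B4=T, B5=E
input #8 (u=12, v=4): covers B1=F, B2=F, B3=F, B4=T, B5=E
input #9 (u=12, v=14): covers B1=F, B2=F, B3=F, B4=T, B5=S
pool-wide coverage (8 outcomes): B1=T, B1=F, B2=T, B2=F, B3=F, B4=T, B5=S, B5=E
size 1 is not enough: best union over all size-1 subsets is 6/8
the canonical winner is {1, 2}: size 2, full 8-outcome coverage, earliest index list among size-2 covers
Answer: 2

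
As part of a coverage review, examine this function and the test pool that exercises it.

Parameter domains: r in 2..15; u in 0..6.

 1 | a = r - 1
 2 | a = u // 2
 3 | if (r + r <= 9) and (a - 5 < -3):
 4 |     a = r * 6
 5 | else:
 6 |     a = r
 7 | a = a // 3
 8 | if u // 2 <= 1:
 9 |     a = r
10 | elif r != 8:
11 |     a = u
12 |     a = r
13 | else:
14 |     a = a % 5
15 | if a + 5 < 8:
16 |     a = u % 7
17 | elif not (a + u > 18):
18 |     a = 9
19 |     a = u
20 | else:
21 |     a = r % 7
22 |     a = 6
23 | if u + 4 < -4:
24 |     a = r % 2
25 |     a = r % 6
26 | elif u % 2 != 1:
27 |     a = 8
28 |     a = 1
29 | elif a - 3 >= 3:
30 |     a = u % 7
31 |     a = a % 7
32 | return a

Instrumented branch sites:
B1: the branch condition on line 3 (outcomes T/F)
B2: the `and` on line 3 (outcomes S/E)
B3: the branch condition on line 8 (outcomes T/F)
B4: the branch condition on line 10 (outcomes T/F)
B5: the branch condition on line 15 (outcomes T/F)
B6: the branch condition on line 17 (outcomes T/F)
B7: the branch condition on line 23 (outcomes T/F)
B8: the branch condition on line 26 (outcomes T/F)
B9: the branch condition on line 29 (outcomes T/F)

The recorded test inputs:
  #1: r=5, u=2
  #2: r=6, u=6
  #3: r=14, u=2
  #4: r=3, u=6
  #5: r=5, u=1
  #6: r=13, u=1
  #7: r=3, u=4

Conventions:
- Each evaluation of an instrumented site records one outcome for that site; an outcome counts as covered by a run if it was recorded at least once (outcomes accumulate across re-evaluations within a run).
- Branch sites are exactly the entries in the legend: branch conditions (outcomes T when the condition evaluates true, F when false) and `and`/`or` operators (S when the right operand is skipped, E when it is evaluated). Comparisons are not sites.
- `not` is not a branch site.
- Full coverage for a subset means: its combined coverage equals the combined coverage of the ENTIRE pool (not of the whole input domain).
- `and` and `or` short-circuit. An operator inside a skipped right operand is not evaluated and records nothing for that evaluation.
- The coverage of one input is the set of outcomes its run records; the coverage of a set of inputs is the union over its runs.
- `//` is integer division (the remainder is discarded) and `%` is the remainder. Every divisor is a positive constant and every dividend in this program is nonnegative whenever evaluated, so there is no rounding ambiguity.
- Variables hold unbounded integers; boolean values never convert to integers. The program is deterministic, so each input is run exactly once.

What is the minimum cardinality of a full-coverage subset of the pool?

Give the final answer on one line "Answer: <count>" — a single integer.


input #1, r=5, u=2: events B2->S, B1->F, B3->T, B5->F, B6->T, B7->F, B8->T; outcomes B1=F, B2=S, B3=T, B5=F, B6=T, B7=F, B8=T
input #2, r=6, u=6: events B2->S, B1->F, B3->F, B4->T, B5->F, B6->T, B7->F, B8->T; outcomes B1=F, B2=S, B3=F, B4=T, B5=F, B6=T, B7=F, B8=T
input #3, r=14, u=2: events B2->S, B1->F, B3->T, B5->F, B6->T, B7->F, B8->T; outcomes B1=F, B2=S, B3=T, B5=F, B6=T, B7=F, B8=T
input #4, r=3, u=6: events B2->E, B1->F, B3->F, B4->T, B5->F, B6->T, B7->F, B8->T; outcomes B1=F, B2=E, B3=F, B4=T, B5=F, B6=T, B7=F, B8=T
input #5, r=5, u=1: events B2->S, B1->F, B3->T, B5->F, B6->T, B7->F, B8->F, B9->F; outcomes B1=F, B2=S, B3=T, B5=F, B6=T, B7=F, B8=F, B9=F
input #6, r=13, u=1: events B2->S, B1->F, B3->T, B5->F, B6->T, B7->F, B8->F, B9->F; outcomes B1=F, B2=S, B3=T, B5=F, B6=T, B7=F, B8=F, B9=F
input #7, r=3, u=4: events B2->E, B1->F, B3->F, B4->T, B5->F, B6->T, B7->F, B8->T; outcomes B1=F, B2=E, B3=F, B4=T, B5=F, B6=T, B7=F, B8=T
pool-wide coverage (12 outcomes): B1=F, B2=S, B2=E, B3=T, B3=F, B4=T, B5=F, B6=T, B7=F, B8=T, B8=F, B9=F
checked all size-1 subsets: none covers 12 outcomes (max 8/12)
the canonical winner is {4, 5}: size 2, full 12-outcome coverage, earliest index list among size-2 covers
Answer: 2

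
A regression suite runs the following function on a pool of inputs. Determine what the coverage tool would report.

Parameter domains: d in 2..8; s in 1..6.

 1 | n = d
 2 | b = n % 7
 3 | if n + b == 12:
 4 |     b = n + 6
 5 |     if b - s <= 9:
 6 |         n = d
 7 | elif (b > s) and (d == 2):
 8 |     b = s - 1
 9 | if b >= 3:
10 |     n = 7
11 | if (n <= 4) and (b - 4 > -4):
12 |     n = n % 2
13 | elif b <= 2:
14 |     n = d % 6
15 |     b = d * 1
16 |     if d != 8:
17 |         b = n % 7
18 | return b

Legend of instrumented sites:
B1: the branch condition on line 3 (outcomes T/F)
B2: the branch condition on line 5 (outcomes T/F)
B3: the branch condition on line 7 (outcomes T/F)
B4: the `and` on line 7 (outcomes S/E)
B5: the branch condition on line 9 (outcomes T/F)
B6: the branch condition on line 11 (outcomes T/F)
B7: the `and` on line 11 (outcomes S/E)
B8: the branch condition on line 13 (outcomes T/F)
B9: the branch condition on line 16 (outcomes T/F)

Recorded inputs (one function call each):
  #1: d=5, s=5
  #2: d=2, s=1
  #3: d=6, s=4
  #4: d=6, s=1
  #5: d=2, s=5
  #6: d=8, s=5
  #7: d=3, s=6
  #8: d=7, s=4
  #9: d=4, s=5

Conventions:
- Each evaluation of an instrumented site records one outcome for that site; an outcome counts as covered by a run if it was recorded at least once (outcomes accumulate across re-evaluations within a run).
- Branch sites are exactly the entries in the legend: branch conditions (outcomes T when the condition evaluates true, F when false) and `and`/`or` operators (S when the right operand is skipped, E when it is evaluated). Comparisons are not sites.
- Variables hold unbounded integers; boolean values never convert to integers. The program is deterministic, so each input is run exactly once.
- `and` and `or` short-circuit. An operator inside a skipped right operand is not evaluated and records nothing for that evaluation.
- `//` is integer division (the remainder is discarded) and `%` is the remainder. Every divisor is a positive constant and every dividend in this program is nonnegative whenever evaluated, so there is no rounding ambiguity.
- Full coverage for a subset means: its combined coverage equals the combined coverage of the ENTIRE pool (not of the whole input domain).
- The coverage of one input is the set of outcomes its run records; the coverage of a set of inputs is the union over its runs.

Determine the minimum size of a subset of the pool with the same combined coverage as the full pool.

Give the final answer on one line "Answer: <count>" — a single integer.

run #1 (d=5, s=5) records B1=F, B3=F, B4=S, B5=T, B6=F, B7=S, B8=F
run #2 (d=2, s=1) records B1=F, B3=T, B4=E, B5=F, B6=F, B7=E, B8=T, B9=T
run #3 (d=6, s=4) records B1=T, B2=T, B5=T, B6=F, B7=S, B8=F
run #4 (d=6, s=1) records B1=T, B2=F, B5=T, B6=F, B7=S, B8=F
run #5 (d=2, s=5) records B1=F, B3=F, B4=S, B5=F, B6=T, B7=E
run #6 (d=8, s=5) records B1=F, B3=F, B4=S, B5=F, B6=F, B7=S, B8=T, B9=F
run #7 (d=3, s=6) records B1=F, B3=F, B4=S, B5=T, B6=F, B7=S, B8=F
run #8 (d=7, s=4) records B1=F, B3=F, B4=S, B5=F, B6=F, B7=S, B8=T, B9=T
run #9 (d=4, s=5) records B1=F, B3=F, B4=S, B5=T, B6=F, B7=S, B8=F
the full pool covers 18 outcomes: B1=T, B1=F, B2=T, B2=F, B3=T, B3=F, B4=S, B4=E, B5=T, B5=F, B6=T, B6=F, B7=S, B7=E, B8=T, B8=F, B9=T, B9=F
size 1 is not enough: best union over all size-1 subsets is 8/18
size 2 is not enough: best union over all size-2 subsets is 13/18
size 3 is not enough: best union over all size-3 subsets is 16/18
size 4 is not enough: best union over all size-4 subsets is 17/18
inputs {2, 3, 4, 5, 6} (size 5) cover everything; no size-5 subset with a lexicographically smaller index list covers all 18

Answer: 5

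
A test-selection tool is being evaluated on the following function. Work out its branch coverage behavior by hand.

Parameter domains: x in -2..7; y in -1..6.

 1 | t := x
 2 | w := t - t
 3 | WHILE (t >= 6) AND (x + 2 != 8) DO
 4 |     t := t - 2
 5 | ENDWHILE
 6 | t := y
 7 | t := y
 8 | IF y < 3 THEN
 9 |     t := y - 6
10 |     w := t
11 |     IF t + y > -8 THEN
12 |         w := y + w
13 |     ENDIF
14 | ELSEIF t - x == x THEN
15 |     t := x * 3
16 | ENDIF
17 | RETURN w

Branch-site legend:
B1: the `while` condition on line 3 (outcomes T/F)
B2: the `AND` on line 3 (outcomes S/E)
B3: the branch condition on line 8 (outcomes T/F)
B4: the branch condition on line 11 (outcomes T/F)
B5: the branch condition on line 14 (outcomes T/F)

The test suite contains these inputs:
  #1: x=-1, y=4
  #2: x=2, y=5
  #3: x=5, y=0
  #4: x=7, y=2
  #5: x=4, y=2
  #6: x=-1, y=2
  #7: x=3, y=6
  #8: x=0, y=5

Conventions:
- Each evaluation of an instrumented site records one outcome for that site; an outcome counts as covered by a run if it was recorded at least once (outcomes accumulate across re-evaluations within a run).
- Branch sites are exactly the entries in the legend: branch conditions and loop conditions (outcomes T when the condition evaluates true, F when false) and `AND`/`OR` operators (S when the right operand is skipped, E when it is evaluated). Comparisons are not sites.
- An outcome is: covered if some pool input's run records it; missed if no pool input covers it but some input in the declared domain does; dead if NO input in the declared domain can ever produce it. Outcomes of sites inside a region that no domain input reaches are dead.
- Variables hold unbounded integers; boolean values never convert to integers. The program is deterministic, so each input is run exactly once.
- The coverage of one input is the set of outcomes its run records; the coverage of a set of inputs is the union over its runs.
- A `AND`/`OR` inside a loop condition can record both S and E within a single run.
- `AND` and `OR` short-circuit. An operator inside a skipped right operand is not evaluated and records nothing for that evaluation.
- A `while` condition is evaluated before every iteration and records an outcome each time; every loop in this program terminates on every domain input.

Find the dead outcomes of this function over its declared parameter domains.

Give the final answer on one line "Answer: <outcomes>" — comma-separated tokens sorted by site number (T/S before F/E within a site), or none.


sweeping the full domain (80 inputs) for each outcome:
  reachable outcomes have witnesses, e.g. B1=T (e.g. x=7, y=-1), B1=F (e.g. x=-2, y=-1), B2=S (e.g. x=-2, y=-1), B2=E (e.g. x=6, y=-1)
Answer: none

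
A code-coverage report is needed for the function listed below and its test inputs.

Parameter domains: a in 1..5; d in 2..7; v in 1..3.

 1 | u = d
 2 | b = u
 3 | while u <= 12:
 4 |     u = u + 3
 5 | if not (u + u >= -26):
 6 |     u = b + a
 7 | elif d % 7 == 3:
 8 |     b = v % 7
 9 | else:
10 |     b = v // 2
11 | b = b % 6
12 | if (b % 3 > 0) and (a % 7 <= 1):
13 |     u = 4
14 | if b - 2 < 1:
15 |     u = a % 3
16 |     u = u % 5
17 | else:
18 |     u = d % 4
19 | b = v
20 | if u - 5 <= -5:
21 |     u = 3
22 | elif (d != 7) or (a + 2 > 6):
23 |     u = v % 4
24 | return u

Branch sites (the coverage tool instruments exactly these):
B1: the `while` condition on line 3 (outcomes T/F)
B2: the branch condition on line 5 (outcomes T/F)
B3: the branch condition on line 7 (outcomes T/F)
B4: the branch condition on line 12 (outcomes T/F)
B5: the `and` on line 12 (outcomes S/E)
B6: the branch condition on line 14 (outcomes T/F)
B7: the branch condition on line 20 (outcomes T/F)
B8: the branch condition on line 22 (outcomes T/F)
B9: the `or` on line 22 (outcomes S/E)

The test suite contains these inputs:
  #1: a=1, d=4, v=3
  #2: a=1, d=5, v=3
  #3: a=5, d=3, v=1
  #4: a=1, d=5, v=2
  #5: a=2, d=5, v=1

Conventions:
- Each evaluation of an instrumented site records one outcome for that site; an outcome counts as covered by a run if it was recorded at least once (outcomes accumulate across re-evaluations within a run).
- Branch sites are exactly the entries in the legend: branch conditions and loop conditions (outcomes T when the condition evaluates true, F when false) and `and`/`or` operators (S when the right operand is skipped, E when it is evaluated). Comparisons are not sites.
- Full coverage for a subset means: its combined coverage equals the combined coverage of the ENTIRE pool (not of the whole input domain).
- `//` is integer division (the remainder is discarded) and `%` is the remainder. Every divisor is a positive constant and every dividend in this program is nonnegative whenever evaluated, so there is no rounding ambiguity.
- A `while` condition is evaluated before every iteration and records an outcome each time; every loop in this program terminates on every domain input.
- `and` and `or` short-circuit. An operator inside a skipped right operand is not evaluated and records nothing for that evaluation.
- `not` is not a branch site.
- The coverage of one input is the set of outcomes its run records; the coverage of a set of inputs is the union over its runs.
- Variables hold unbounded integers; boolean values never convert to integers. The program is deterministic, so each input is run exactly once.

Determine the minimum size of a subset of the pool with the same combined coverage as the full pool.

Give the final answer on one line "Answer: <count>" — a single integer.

#1 (a=1, d=4, v=3) -> B1->T, B1->T, B1->T, B1->F, B2->F, B3->F, B5->E, B4->T, B6->T, B7->F, B9->S, B8->T; covered: B1=T, B1=F, B2=F, B3=F, B4=T, B5=E, B6=T, B7=F, B8=T, B9=S
#2 (a=1, d=5, v=3) -> B1->T, B1->T, B1->T, B1->F, B2->F, B3->F, B5->E, B4->T, B6->T, B7->F, B9->S, B8->T; covered: B1=T, B1=F, B2=F, B3=F, B4=T, B5=E, B6=T, B7=F, B8=T, B9=S
#3 (a=5, d=3, v=1) -> B1->T, B1->T, B1->T, B1->T, B1->F, B2->F, B3->T, B5->E, B4->F, B6->T, B7->F, B9->S, B8->T; covered: B1=T, B1=F, B2=F, B3=T, B4=F, B5=E, B6=T, B7=F, B8=T, B9=S
#4 (a=1, d=5, v=2) -> B1->T, B1->T, B1->T, B1->F, B2->F, B3->F, B5->E, B4->T, B6->T, B7->F, B9->S, B8->T; covered: B1=T, B1=F, B2=F, B3=F, B4=T, B5=E, B6=T, B7=F, B8=T, B9=S
#5 (a=2, d=5, v=1) -> B1->T, B1->T, B1->T, B1->F, B2->F, B3->F, B5->S, B4->F, B6->T, B7->F, B9->S, B8->T; covered: B1=T, B1=F, B2=F, B3=F, B4=F, B5=S, B6=T, B7=F, B8=T, B9=S
the full pool covers 13 outcomes: B1=T, B1=F, B2=F, B3=T, B3=F, B4=T, B4=F, B5=S, B5=E, B6=T, B7=F, B8=T, B9=S
size 1 is not enough: best union over all size-1 subsets is 10/13
size 2 is not enough: best union over all size-2 subsets is 12/13
inputs {1, 3, 5} (size 3) cover everything; no size-3 subset with a lexicographically smaller index list covers all 13

Answer: 3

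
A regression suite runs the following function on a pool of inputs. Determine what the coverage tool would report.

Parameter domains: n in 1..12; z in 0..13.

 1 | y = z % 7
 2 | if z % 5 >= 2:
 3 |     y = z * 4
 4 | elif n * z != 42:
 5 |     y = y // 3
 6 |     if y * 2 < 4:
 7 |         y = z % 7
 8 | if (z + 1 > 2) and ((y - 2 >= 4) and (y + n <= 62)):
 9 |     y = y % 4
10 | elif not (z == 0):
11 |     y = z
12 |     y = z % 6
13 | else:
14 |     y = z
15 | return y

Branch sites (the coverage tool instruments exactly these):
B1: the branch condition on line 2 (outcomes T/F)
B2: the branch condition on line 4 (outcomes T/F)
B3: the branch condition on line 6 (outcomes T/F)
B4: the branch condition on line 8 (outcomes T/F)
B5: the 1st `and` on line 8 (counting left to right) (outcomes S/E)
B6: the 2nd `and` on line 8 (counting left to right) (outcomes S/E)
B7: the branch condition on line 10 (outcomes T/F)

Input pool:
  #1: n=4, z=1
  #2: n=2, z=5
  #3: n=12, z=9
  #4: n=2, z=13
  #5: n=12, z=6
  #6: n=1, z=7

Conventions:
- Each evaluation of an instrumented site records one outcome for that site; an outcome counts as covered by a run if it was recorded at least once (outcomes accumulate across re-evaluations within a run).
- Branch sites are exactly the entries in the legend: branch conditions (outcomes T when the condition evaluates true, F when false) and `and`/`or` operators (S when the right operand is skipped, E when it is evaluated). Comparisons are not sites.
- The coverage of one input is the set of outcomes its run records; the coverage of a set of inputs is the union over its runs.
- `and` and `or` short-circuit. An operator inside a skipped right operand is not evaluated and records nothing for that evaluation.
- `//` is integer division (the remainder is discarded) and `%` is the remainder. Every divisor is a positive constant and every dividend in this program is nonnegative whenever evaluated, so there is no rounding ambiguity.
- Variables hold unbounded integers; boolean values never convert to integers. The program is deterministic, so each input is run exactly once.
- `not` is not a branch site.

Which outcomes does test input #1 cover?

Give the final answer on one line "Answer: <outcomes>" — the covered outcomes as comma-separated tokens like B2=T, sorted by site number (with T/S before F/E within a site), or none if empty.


Event log for input #1 (n=4, z=1):
  B1->F, B2->T, B3->T, B5->S, B4->F, B7->T
as a set, this run covers: B1=F, B2=T, B3=T, B4=F, B5=S, B7=T
Answer: B1=F, B2=T, B3=T, B4=F, B5=S, B7=T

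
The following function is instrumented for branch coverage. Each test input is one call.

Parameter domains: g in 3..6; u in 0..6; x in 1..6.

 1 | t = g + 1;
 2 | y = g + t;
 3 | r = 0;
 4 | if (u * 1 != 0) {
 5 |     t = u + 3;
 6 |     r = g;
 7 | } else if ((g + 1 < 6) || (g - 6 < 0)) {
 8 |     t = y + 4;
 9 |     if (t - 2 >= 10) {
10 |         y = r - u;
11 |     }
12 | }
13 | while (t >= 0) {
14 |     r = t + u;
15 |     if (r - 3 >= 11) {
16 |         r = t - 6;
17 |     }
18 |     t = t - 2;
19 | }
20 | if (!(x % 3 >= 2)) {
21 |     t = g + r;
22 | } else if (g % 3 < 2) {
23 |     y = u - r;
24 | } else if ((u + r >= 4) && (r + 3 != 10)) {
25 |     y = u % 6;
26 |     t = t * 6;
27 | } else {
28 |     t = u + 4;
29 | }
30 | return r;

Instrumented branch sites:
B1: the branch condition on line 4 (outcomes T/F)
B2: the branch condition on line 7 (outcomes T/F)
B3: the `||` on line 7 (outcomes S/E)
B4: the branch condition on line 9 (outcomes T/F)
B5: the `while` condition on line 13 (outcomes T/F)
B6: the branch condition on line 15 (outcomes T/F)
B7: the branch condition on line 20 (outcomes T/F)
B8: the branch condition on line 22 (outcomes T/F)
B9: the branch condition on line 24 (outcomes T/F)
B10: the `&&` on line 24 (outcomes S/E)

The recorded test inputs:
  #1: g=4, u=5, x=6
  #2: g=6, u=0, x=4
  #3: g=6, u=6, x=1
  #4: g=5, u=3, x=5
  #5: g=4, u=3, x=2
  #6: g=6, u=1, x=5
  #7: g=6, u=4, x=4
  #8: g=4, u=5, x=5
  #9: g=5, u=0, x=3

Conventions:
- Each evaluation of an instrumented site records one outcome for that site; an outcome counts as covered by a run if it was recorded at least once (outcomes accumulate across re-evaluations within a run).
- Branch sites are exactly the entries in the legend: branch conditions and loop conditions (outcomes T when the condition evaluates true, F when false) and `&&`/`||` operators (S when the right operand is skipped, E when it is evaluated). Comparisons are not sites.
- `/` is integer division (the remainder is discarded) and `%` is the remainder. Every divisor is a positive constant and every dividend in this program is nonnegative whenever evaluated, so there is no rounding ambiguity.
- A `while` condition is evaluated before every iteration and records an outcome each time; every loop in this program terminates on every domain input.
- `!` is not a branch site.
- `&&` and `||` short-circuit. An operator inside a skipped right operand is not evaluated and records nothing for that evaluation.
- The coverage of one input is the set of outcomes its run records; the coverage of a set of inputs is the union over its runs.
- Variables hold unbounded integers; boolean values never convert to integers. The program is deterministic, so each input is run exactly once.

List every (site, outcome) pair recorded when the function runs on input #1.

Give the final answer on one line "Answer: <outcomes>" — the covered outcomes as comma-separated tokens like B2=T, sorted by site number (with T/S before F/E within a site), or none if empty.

Running input #1 (g=4, u=5, x=6), event by event:
  B1->T, B5->T, B6->F, B5->T, B6->F, B5->T, B6->F, B5->T, B6->F, B5->T
  B6->F, B5->F, B7->T
as a set, this run covers: B1=T, B5=T, B5=F, B6=F, B7=T

Answer: B1=T, B5=T, B5=F, B6=F, B7=T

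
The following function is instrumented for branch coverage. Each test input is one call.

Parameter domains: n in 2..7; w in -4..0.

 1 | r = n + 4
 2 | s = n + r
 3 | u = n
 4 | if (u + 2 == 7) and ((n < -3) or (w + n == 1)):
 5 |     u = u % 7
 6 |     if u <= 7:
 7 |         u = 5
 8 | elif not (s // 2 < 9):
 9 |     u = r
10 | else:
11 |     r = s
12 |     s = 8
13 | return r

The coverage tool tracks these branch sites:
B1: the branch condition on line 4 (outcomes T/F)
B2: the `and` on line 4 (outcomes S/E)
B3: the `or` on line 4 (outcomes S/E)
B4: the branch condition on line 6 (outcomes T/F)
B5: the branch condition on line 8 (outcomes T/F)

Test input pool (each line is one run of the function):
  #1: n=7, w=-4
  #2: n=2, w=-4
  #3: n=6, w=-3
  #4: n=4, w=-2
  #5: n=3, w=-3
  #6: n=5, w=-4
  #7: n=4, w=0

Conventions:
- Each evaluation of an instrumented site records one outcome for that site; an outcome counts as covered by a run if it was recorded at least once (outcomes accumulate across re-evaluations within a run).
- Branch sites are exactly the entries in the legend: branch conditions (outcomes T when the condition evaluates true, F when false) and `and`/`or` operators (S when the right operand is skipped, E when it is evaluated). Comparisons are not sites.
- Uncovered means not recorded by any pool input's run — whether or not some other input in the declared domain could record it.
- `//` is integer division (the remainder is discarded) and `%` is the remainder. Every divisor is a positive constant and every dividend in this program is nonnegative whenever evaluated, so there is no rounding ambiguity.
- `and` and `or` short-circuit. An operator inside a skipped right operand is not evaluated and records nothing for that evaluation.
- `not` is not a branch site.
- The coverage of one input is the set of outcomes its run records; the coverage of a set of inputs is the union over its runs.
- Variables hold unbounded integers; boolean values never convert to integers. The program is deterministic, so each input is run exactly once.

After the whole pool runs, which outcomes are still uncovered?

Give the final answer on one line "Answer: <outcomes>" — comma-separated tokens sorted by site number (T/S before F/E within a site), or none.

input #1 (n=7, w=-4): events B2->S, B1->F, B5->T; covers B1=F, B2=S, B5=T
input #2 (n=2, w=-4): events B2->S, B1->F, B5->F; covers B1=F, B2=S, B5=F
input #3 (n=6, w=-3): events B2->S, B1->F, B5->F; covers B1=F, B2=S, B5=F
input #4 (n=4, w=-2): events B2->S, B1->F, B5->F; covers B1=F, B2=S, B5=F
input #5 (n=3, w=-3): events B2->S, B1->F, B5->F; covers B1=F, B2=S, B5=F
input #6 (n=5, w=-4): events B2->E, B3->E, B1->T, B4->T; covers B1=T, B2=E, B3=E, B4=T
input #7 (n=4, w=0): events B2->S, B1->F, B5->F; covers B1=F, B2=S, B5=F
union over the pool: B1=T, B1=F, B2=S, B2=E, B3=E, B4=T, B5=T, B5=F
uncovered (2 of 10): B3=S, B4=F

Answer: B3=S, B4=F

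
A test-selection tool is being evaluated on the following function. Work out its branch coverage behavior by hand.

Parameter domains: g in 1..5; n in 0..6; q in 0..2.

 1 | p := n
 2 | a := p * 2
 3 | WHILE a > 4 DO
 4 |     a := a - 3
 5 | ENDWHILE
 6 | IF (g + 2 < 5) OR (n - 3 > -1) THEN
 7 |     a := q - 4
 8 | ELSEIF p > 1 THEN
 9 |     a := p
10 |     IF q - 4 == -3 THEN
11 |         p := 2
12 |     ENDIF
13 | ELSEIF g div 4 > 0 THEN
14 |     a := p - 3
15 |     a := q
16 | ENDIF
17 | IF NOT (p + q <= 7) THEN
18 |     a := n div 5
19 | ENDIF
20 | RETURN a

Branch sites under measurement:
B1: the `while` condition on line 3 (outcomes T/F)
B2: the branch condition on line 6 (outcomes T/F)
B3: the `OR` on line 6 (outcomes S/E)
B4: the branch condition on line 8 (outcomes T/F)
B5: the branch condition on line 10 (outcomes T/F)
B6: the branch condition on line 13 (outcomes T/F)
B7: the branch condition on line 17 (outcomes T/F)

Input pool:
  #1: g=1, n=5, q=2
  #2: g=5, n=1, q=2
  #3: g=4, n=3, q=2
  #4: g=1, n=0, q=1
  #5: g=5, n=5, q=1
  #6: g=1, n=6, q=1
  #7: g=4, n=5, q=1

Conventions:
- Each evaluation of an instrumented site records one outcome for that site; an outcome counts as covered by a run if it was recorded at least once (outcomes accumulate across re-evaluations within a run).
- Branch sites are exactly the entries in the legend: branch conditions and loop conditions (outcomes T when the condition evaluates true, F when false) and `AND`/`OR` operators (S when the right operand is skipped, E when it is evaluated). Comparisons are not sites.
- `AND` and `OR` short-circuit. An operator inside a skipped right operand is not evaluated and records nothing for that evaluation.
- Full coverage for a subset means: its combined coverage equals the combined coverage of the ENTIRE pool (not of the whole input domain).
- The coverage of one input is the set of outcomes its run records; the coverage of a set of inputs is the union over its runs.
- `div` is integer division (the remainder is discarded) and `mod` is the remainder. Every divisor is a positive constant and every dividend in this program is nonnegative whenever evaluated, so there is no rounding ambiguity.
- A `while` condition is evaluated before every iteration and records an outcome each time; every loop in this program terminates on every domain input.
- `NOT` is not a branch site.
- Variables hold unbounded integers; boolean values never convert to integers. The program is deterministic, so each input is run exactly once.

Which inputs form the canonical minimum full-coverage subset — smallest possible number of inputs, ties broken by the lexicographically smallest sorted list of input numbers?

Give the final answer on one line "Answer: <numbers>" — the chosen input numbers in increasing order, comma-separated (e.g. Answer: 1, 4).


input #1, g=1, n=5, q=2: outcomes B1=T, B1=F, B2=T, B3=S, B7=F
input #2, g=5, n=1, q=2: outcomes B1=F, B2=F, B3=E, B4=F, B6=T, B7=F
input #3, g=4, n=3, q=2: outcomes B1=T, B1=F, B2=T, B3=E, B7=F
input #4, g=1, n=0, q=1: outcomes B1=F, B2=T, B3=S, B7=F
input #5, g=5, n=5, q=1: outcomes B1=T, B1=F, B2=T, B3=E, B7=F
input #6, g=1, n=6, q=1: outcomes B1=T, B1=F, B2=T, B3=S, B7=F
input #7, g=4, n=5, q=1: outcomes B1=T, B1=F, B2=T, B3=E, B7=F
union over all inputs: B1=T, B1=F, B2=T, B2=F, B3=S, B3=E, B4=F, B6=T, B7=F (9 outcomes)
no size-1 subset reaches all 9 outcomes (best union: 6/9)
size 2: inputs {1, 2} cover all 9 outcomes, and no lexicographically smaller subset of this size does
Answer: 1, 2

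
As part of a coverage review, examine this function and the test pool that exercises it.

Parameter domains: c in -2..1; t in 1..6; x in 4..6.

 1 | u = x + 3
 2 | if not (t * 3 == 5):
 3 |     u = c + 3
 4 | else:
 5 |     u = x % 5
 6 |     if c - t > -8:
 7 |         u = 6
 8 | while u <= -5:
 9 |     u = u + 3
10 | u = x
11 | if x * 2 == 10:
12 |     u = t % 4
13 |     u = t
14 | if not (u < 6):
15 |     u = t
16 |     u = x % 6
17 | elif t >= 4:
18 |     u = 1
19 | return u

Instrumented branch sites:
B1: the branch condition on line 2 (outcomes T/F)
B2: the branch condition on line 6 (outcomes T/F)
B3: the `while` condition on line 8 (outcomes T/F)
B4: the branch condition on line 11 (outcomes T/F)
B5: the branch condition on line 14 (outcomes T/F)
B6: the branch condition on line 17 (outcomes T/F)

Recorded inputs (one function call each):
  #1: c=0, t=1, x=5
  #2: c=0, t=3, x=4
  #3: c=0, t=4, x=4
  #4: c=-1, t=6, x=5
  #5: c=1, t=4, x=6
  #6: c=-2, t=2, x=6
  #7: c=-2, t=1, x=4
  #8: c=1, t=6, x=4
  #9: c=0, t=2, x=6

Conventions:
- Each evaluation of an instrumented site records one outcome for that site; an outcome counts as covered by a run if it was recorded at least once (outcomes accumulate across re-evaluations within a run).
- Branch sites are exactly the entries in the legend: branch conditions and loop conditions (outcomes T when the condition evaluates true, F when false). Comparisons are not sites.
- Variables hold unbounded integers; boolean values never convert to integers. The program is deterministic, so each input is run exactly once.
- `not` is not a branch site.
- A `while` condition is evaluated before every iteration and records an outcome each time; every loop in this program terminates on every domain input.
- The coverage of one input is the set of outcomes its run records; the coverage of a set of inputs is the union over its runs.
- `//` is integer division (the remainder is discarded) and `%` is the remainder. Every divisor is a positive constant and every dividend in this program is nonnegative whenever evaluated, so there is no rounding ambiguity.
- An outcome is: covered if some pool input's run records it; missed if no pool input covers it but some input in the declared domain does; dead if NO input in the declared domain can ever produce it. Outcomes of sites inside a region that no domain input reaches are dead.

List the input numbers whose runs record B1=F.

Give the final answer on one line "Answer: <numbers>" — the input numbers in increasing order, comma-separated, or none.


input #1 (c=0, t=1, x=5): does not record B1=F
input #2 (c=0, t=3, x=4): does not record B1=F
input #3 (c=0, t=4, x=4): does not record B1=F
input #4 (c=-1, t=6, x=5): does not record B1=F
input #5 (c=1, t=4, x=6): does not record B1=F
input #6 (c=-2, t=2, x=6): does not record B1=F
input #7 (c=-2, t=1, x=4): does not record B1=F
input #8 (c=1, t=6, x=4): does not record B1=F
input #9 (c=0, t=2, x=6): does not record B1=F
Answer: none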